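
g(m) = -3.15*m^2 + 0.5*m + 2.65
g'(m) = 0.5 - 6.3*m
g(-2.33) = -15.62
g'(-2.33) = 15.18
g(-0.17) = 2.47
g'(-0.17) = 1.57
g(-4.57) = -65.42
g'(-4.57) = 29.29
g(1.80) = -6.66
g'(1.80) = -10.84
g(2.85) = -21.51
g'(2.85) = -17.46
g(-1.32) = -3.50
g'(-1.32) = 8.82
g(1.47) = -3.42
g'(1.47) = -8.76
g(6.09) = -111.13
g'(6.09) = -37.87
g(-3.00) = -27.20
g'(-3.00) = 19.40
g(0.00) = 2.65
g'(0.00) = 0.50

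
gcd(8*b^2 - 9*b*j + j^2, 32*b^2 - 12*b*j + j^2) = 8*b - j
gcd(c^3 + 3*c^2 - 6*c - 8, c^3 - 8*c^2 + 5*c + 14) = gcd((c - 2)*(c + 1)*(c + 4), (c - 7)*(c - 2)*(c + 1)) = c^2 - c - 2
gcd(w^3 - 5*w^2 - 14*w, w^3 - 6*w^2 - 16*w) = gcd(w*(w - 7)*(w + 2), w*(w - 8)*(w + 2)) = w^2 + 2*w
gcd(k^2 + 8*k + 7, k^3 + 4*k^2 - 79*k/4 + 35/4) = k + 7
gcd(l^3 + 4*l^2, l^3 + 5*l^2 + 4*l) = l^2 + 4*l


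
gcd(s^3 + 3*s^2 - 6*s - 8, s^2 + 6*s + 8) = s + 4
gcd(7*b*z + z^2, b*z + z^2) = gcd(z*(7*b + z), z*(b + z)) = z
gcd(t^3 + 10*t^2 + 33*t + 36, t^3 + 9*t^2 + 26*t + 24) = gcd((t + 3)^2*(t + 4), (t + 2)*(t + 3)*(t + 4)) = t^2 + 7*t + 12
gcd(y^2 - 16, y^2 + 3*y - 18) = 1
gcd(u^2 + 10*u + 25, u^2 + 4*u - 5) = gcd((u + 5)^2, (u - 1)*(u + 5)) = u + 5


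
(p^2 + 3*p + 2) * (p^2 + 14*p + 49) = p^4 + 17*p^3 + 93*p^2 + 175*p + 98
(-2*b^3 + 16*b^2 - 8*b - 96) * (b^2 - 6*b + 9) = -2*b^5 + 28*b^4 - 122*b^3 + 96*b^2 + 504*b - 864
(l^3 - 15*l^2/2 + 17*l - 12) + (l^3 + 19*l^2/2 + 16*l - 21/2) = 2*l^3 + 2*l^2 + 33*l - 45/2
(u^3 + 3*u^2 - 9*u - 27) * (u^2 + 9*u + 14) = u^5 + 12*u^4 + 32*u^3 - 66*u^2 - 369*u - 378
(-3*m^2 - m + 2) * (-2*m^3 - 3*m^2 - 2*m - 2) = 6*m^5 + 11*m^4 + 5*m^3 + 2*m^2 - 2*m - 4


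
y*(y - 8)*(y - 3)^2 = y^4 - 14*y^3 + 57*y^2 - 72*y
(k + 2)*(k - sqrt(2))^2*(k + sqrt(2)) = k^4 - sqrt(2)*k^3 + 2*k^3 - 2*sqrt(2)*k^2 - 2*k^2 - 4*k + 2*sqrt(2)*k + 4*sqrt(2)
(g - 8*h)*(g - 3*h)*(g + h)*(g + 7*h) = g^4 - 3*g^3*h - 57*g^2*h^2 + 115*g*h^3 + 168*h^4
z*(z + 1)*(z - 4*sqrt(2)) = z^3 - 4*sqrt(2)*z^2 + z^2 - 4*sqrt(2)*z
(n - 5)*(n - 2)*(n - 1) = n^3 - 8*n^2 + 17*n - 10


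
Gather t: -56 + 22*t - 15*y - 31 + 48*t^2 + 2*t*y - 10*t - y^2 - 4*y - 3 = 48*t^2 + t*(2*y + 12) - y^2 - 19*y - 90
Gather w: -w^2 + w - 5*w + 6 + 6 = -w^2 - 4*w + 12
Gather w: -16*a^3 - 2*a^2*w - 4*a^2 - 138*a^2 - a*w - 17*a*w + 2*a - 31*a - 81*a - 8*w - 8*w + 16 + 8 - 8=-16*a^3 - 142*a^2 - 110*a + w*(-2*a^2 - 18*a - 16) + 16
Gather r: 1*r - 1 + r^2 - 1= r^2 + r - 2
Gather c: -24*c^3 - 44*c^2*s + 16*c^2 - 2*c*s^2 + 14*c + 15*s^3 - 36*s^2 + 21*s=-24*c^3 + c^2*(16 - 44*s) + c*(14 - 2*s^2) + 15*s^3 - 36*s^2 + 21*s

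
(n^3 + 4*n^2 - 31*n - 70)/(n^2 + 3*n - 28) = (n^2 - 3*n - 10)/(n - 4)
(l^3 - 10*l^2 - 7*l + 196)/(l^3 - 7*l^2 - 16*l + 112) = (l - 7)/(l - 4)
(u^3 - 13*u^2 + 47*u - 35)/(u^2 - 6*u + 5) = u - 7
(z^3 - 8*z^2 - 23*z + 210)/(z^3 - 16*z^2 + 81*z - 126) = (z + 5)/(z - 3)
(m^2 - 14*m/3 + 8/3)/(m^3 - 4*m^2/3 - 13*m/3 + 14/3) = (3*m^2 - 14*m + 8)/(3*m^3 - 4*m^2 - 13*m + 14)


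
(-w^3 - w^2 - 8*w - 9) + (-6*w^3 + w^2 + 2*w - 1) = -7*w^3 - 6*w - 10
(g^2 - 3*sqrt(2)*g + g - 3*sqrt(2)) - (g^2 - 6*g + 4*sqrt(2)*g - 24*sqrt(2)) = -7*sqrt(2)*g + 7*g + 21*sqrt(2)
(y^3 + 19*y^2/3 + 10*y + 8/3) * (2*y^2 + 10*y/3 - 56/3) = 2*y^5 + 16*y^4 + 202*y^3/9 - 716*y^2/9 - 1600*y/9 - 448/9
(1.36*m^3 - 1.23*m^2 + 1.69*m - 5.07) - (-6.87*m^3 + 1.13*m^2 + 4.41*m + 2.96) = 8.23*m^3 - 2.36*m^2 - 2.72*m - 8.03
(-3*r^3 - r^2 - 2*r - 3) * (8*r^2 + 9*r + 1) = -24*r^5 - 35*r^4 - 28*r^3 - 43*r^2 - 29*r - 3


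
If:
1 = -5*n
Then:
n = -1/5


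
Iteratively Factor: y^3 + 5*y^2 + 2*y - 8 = (y + 2)*(y^2 + 3*y - 4) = (y - 1)*(y + 2)*(y + 4)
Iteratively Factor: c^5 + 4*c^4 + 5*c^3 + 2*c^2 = (c)*(c^4 + 4*c^3 + 5*c^2 + 2*c) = c*(c + 1)*(c^3 + 3*c^2 + 2*c) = c*(c + 1)*(c + 2)*(c^2 + c) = c^2*(c + 1)*(c + 2)*(c + 1)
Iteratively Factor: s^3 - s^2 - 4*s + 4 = (s + 2)*(s^2 - 3*s + 2) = (s - 2)*(s + 2)*(s - 1)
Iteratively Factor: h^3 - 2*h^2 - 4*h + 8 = (h - 2)*(h^2 - 4) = (h - 2)^2*(h + 2)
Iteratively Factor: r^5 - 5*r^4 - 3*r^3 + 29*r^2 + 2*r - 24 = (r - 1)*(r^4 - 4*r^3 - 7*r^2 + 22*r + 24) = (r - 4)*(r - 1)*(r^3 - 7*r - 6) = (r - 4)*(r - 1)*(r + 1)*(r^2 - r - 6) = (r - 4)*(r - 1)*(r + 1)*(r + 2)*(r - 3)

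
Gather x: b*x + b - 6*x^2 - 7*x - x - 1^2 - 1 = b - 6*x^2 + x*(b - 8) - 2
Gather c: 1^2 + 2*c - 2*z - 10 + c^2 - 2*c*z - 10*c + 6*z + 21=c^2 + c*(-2*z - 8) + 4*z + 12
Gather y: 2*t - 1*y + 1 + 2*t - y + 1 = 4*t - 2*y + 2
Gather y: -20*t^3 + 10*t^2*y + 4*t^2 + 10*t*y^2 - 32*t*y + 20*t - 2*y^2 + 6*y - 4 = -20*t^3 + 4*t^2 + 20*t + y^2*(10*t - 2) + y*(10*t^2 - 32*t + 6) - 4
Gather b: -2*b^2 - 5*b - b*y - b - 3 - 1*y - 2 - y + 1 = -2*b^2 + b*(-y - 6) - 2*y - 4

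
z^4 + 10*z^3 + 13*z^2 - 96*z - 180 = (z - 3)*(z + 2)*(z + 5)*(z + 6)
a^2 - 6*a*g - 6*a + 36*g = (a - 6)*(a - 6*g)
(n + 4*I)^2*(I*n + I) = I*n^3 - 8*n^2 + I*n^2 - 8*n - 16*I*n - 16*I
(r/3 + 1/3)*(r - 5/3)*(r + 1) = r^3/3 + r^2/9 - 7*r/9 - 5/9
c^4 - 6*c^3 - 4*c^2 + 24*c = c*(c - 6)*(c - 2)*(c + 2)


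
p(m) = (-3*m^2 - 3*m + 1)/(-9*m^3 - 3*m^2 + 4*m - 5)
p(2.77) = 0.15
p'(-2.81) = -0.02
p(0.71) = 0.38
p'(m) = (-6*m - 3)/(-9*m^3 - 3*m^2 + 4*m - 5) + (-3*m^2 - 3*m + 1)*(27*m^2 + 6*m - 4)/(-9*m^3 - 3*m^2 + 4*m - 5)^2 = (-27*m^4 - 54*m^3 + 6*m^2 + 36*m + 11)/(81*m^6 + 54*m^5 - 63*m^4 + 66*m^3 + 46*m^2 - 40*m + 25)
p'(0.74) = 0.20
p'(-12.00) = 0.00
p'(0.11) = 0.70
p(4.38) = 0.09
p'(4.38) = -0.02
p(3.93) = 0.10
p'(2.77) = -0.06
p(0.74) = 0.39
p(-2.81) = -0.09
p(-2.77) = -0.09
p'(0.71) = 0.28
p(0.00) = -0.20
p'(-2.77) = -0.02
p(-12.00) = -0.03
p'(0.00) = 0.44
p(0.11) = -0.14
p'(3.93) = -0.03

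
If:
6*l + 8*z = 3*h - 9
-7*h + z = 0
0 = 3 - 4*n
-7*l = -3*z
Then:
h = -9/71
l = -27/71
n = 3/4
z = -63/71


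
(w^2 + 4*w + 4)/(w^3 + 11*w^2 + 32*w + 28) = 1/(w + 7)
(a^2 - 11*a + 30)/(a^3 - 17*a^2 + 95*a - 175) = (a - 6)/(a^2 - 12*a + 35)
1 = 1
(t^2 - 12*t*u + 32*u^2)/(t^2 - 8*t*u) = (t - 4*u)/t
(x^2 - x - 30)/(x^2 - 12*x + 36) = (x + 5)/(x - 6)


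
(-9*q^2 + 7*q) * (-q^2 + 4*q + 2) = 9*q^4 - 43*q^3 + 10*q^2 + 14*q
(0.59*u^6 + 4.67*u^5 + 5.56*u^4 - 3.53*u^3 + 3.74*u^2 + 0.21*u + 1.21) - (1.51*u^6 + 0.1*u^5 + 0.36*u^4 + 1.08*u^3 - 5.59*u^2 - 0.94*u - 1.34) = -0.92*u^6 + 4.57*u^5 + 5.2*u^4 - 4.61*u^3 + 9.33*u^2 + 1.15*u + 2.55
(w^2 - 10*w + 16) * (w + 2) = w^3 - 8*w^2 - 4*w + 32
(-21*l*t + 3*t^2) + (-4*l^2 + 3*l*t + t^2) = -4*l^2 - 18*l*t + 4*t^2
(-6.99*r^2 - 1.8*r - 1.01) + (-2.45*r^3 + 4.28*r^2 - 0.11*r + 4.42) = -2.45*r^3 - 2.71*r^2 - 1.91*r + 3.41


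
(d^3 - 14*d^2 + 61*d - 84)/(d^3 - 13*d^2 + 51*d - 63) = (d - 4)/(d - 3)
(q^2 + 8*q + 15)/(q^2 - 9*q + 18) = (q^2 + 8*q + 15)/(q^2 - 9*q + 18)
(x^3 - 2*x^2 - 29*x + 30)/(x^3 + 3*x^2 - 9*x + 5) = (x - 6)/(x - 1)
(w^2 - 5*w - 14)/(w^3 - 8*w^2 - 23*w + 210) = (w + 2)/(w^2 - w - 30)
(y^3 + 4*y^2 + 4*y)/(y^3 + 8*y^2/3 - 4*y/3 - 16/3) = 3*y/(3*y - 4)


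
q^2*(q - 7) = q^3 - 7*q^2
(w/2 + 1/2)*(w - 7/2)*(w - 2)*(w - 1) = w^4/2 - 11*w^3/4 + 3*w^2 + 11*w/4 - 7/2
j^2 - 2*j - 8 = (j - 4)*(j + 2)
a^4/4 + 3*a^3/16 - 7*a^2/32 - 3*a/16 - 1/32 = (a/4 + 1/4)*(a - 1)*(a + 1/4)*(a + 1/2)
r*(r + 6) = r^2 + 6*r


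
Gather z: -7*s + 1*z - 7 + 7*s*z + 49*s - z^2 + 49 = 42*s - z^2 + z*(7*s + 1) + 42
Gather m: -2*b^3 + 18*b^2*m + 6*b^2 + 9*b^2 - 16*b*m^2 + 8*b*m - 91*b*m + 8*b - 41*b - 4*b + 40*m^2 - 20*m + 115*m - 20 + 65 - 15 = -2*b^3 + 15*b^2 - 37*b + m^2*(40 - 16*b) + m*(18*b^2 - 83*b + 95) + 30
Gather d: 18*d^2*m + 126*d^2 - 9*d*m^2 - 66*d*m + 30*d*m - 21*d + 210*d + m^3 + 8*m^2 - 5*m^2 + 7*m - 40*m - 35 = d^2*(18*m + 126) + d*(-9*m^2 - 36*m + 189) + m^3 + 3*m^2 - 33*m - 35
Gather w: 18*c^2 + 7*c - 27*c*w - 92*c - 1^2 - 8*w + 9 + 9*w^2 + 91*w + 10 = 18*c^2 - 85*c + 9*w^2 + w*(83 - 27*c) + 18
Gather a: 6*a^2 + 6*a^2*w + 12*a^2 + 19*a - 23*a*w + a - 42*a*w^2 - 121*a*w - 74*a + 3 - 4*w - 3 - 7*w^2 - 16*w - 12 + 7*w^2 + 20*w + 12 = a^2*(6*w + 18) + a*(-42*w^2 - 144*w - 54)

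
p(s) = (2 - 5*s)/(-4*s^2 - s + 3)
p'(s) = (2 - 5*s)*(8*s + 1)/(-4*s^2 - s + 3)^2 - 5/(-4*s^2 - s + 3) = (20*s^2 + 5*s - (5*s - 2)*(8*s + 1) - 15)/(4*s^2 + s - 3)^2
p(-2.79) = -0.63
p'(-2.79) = -0.33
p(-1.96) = -1.13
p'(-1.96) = -1.12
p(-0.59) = 2.25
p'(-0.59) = -6.09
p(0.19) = 0.39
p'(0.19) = -1.50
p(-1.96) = -1.13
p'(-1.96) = -1.12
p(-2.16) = -0.95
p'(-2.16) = -0.77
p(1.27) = 0.92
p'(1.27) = -1.12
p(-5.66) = -0.25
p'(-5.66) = -0.05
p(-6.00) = -0.24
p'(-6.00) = -0.05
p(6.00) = 0.19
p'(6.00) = -0.03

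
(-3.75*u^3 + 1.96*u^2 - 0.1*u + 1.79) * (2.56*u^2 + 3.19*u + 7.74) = -9.6*u^5 - 6.9449*u^4 - 23.0286*u^3 + 19.4338*u^2 + 4.9361*u + 13.8546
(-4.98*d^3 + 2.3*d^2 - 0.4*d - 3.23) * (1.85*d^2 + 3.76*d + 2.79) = -9.213*d^5 - 14.4698*d^4 - 5.9862*d^3 - 1.0625*d^2 - 13.2608*d - 9.0117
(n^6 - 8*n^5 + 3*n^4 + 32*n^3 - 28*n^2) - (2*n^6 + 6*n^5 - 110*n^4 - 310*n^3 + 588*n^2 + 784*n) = -n^6 - 14*n^5 + 113*n^4 + 342*n^3 - 616*n^2 - 784*n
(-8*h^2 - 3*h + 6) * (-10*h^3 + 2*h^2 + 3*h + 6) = 80*h^5 + 14*h^4 - 90*h^3 - 45*h^2 + 36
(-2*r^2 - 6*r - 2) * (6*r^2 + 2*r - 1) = -12*r^4 - 40*r^3 - 22*r^2 + 2*r + 2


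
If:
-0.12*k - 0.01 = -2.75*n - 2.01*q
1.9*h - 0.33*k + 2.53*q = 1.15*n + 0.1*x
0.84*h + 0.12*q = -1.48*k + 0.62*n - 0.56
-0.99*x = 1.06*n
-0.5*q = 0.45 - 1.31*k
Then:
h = -6.92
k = 1.95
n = -2.99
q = 4.22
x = 3.21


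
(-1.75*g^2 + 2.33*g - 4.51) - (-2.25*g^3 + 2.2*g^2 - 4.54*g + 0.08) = 2.25*g^3 - 3.95*g^2 + 6.87*g - 4.59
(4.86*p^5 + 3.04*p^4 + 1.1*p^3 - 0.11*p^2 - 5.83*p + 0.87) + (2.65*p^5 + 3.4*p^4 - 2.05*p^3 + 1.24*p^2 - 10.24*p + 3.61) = 7.51*p^5 + 6.44*p^4 - 0.95*p^3 + 1.13*p^2 - 16.07*p + 4.48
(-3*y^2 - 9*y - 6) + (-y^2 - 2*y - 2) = -4*y^2 - 11*y - 8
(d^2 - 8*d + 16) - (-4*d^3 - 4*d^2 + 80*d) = 4*d^3 + 5*d^2 - 88*d + 16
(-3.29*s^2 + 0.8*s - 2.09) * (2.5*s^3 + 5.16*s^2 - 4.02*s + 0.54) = -8.225*s^5 - 14.9764*s^4 + 12.1288*s^3 - 15.777*s^2 + 8.8338*s - 1.1286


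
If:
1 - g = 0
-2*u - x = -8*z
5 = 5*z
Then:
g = 1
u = 4 - x/2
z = 1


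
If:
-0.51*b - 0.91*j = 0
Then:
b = -1.7843137254902*j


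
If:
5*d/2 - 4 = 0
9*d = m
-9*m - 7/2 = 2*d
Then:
No Solution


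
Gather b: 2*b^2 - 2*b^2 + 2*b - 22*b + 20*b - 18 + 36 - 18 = 0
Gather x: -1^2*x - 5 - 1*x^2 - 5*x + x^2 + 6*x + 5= 0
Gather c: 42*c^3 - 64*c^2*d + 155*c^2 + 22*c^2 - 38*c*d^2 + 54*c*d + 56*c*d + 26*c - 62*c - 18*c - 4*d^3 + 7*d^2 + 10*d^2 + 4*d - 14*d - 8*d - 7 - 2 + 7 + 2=42*c^3 + c^2*(177 - 64*d) + c*(-38*d^2 + 110*d - 54) - 4*d^3 + 17*d^2 - 18*d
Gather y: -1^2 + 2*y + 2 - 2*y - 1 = 0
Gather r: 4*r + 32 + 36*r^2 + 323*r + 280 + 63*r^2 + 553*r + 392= 99*r^2 + 880*r + 704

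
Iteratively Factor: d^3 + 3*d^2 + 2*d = (d + 2)*(d^2 + d) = d*(d + 2)*(d + 1)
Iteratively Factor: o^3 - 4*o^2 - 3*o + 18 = (o - 3)*(o^2 - o - 6) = (o - 3)^2*(o + 2)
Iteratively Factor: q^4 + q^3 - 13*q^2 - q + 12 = (q - 3)*(q^3 + 4*q^2 - q - 4) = (q - 3)*(q - 1)*(q^2 + 5*q + 4) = (q - 3)*(q - 1)*(q + 1)*(q + 4)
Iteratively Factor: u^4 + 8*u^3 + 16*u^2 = (u + 4)*(u^3 + 4*u^2) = (u + 4)^2*(u^2) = u*(u + 4)^2*(u)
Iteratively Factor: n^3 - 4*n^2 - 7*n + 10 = (n - 1)*(n^2 - 3*n - 10) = (n - 5)*(n - 1)*(n + 2)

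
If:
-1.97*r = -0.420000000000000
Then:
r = 0.21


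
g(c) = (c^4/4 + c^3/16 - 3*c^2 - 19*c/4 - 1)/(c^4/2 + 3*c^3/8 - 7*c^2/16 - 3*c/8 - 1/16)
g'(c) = (-2*c^3 - 9*c^2/8 + 7*c/8 + 3/8)*(c^4/4 + c^3/16 - 3*c^2 - 19*c/4 - 1)/(c^4/2 + 3*c^3/8 - 7*c^2/16 - 3*c/8 - 1/16)^2 + (c^3 + 3*c^2/16 - 6*c - 19/4)/(c^4/2 + 3*c^3/8 - 7*c^2/16 - 3*c/8 - 1/16) = (c^4 + 44*c^3 + 105*c^2 + 32*c - 20)/(4*c^6 + 4*c^5 - 7*c^4 - 8*c^3 + 2*c^2 + 4*c + 1)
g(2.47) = -1.01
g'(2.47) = 1.52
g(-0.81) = -31.95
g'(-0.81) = 0.39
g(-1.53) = 0.44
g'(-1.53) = 3.24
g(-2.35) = 0.05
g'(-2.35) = -0.20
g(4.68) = 0.14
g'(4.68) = 0.16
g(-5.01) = 0.38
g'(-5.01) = -0.05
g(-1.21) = 4.93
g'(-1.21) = 44.22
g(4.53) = 0.12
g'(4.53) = 0.18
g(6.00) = 0.28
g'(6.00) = 0.07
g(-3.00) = 0.18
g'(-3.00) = -0.17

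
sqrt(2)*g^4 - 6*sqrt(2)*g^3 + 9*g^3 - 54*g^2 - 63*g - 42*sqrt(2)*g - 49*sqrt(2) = (g - 7)*(g + sqrt(2))*(g + 7*sqrt(2)/2)*(sqrt(2)*g + sqrt(2))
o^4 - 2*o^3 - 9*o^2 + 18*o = o*(o - 3)*(o - 2)*(o + 3)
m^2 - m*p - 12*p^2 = (m - 4*p)*(m + 3*p)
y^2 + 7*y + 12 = (y + 3)*(y + 4)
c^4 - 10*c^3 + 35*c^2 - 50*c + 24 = (c - 4)*(c - 3)*(c - 2)*(c - 1)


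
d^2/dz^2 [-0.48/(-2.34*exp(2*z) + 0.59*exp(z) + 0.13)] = ((0.2832 - 4.4928*exp(z))*(-2.34*exp(2*z) + 0.59*exp(z) + 0.13) - 0.48*(4.68*exp(z) - 0.59)*(9.36*exp(z) - 1.18)*exp(z))*exp(z)/(-2.34*exp(2*z) + 0.59*exp(z) + 0.13)^3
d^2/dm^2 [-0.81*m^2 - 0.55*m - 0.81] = -1.62000000000000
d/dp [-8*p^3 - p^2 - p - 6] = -24*p^2 - 2*p - 1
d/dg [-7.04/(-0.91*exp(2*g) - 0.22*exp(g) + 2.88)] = (-12.8128*exp(g) - 1.5488)*exp(g)/(0.91*exp(2*g) + 0.22*exp(g) - 2.88)^2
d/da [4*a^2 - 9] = 8*a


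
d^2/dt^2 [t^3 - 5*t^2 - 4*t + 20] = 6*t - 10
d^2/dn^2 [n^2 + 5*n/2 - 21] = 2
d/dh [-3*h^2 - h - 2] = -6*h - 1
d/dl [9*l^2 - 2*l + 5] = 18*l - 2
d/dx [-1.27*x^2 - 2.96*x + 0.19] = -2.54*x - 2.96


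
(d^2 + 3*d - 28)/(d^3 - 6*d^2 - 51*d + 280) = (d - 4)/(d^2 - 13*d + 40)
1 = 1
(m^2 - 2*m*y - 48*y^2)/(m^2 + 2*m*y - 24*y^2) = (-m + 8*y)/(-m + 4*y)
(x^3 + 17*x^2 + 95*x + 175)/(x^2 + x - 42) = (x^2 + 10*x + 25)/(x - 6)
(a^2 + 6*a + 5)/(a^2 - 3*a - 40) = (a + 1)/(a - 8)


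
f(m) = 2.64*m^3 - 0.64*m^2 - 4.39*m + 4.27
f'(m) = 7.92*m^2 - 1.28*m - 4.39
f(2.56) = 33.13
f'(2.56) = 44.24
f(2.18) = 19.01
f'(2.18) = 30.46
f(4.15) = 163.72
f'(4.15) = 126.70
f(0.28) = 3.05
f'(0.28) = -4.13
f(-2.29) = -20.74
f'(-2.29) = 40.07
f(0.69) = 1.80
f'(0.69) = -1.50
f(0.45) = 2.41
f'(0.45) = -3.36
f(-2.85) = -49.53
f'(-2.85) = 63.59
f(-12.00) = -4597.13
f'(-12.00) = 1151.45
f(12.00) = 4421.35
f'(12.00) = 1120.73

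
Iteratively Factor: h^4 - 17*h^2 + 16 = (h - 4)*(h^3 + 4*h^2 - h - 4) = (h - 4)*(h + 4)*(h^2 - 1) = (h - 4)*(h + 1)*(h + 4)*(h - 1)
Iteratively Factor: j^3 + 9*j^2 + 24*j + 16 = (j + 4)*(j^2 + 5*j + 4) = (j + 1)*(j + 4)*(j + 4)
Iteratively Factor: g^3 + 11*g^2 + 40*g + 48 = (g + 3)*(g^2 + 8*g + 16) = (g + 3)*(g + 4)*(g + 4)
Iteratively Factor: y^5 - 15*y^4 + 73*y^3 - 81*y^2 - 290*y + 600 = (y - 3)*(y^4 - 12*y^3 + 37*y^2 + 30*y - 200) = (y - 4)*(y - 3)*(y^3 - 8*y^2 + 5*y + 50) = (y - 5)*(y - 4)*(y - 3)*(y^2 - 3*y - 10) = (y - 5)^2*(y - 4)*(y - 3)*(y + 2)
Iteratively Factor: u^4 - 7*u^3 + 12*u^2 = (u - 4)*(u^3 - 3*u^2) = (u - 4)*(u - 3)*(u^2) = u*(u - 4)*(u - 3)*(u)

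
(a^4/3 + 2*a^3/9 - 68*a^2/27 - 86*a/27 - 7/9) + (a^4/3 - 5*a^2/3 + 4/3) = 2*a^4/3 + 2*a^3/9 - 113*a^2/27 - 86*a/27 + 5/9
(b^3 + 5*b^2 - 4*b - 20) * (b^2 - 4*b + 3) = b^5 + b^4 - 21*b^3 + 11*b^2 + 68*b - 60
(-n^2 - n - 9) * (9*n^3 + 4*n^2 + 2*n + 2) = -9*n^5 - 13*n^4 - 87*n^3 - 40*n^2 - 20*n - 18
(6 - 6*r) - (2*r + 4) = 2 - 8*r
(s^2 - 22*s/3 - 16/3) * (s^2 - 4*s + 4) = s^4 - 34*s^3/3 + 28*s^2 - 8*s - 64/3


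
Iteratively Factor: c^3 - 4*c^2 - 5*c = (c - 5)*(c^2 + c) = (c - 5)*(c + 1)*(c)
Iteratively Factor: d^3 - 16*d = (d)*(d^2 - 16) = d*(d + 4)*(d - 4)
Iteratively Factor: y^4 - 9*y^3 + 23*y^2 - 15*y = (y - 5)*(y^3 - 4*y^2 + 3*y) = (y - 5)*(y - 1)*(y^2 - 3*y) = (y - 5)*(y - 3)*(y - 1)*(y)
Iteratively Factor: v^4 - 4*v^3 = (v)*(v^3 - 4*v^2) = v*(v - 4)*(v^2) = v^2*(v - 4)*(v)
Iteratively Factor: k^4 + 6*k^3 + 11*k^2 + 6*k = (k)*(k^3 + 6*k^2 + 11*k + 6) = k*(k + 3)*(k^2 + 3*k + 2) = k*(k + 1)*(k + 3)*(k + 2)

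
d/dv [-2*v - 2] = -2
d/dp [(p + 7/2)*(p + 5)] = 2*p + 17/2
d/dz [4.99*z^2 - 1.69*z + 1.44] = 9.98*z - 1.69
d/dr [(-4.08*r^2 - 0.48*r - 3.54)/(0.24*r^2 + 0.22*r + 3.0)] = (-0.7824*r^2 - 22.7808*r - 0.6612)/(0.0576*r^4 + 0.1056*r^3 + 1.4884*r^2 + 1.32*r + 9.0)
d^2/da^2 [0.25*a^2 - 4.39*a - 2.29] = 0.500000000000000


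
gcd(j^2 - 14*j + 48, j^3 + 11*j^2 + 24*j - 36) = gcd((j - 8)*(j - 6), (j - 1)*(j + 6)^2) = 1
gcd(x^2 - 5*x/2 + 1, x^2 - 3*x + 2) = x - 2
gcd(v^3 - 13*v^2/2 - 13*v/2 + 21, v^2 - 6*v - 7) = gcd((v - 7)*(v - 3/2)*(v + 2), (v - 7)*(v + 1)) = v - 7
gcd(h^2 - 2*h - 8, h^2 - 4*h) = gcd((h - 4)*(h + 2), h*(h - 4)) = h - 4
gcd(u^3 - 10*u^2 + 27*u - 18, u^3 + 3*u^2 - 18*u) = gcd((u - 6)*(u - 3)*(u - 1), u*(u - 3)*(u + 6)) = u - 3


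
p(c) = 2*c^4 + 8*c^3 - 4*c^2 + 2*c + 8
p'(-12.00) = -10270.00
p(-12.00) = 27056.00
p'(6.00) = 2546.00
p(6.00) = 4196.00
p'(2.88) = 369.13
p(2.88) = 309.28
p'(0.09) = 1.48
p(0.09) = 8.15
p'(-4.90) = -323.75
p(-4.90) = 113.93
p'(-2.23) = 50.47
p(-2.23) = -55.61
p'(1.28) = 47.86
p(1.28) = 26.15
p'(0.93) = 21.75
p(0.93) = 14.33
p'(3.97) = 849.07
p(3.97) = 950.27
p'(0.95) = 22.92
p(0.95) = 14.78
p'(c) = 8*c^3 + 24*c^2 - 8*c + 2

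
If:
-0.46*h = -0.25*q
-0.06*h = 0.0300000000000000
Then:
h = -0.50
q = -0.92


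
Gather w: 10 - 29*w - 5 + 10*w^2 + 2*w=10*w^2 - 27*w + 5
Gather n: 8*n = 8*n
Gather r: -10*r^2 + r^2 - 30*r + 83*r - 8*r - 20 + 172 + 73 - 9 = -9*r^2 + 45*r + 216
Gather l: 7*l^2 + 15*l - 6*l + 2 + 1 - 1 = 7*l^2 + 9*l + 2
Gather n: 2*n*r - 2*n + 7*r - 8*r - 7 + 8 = n*(2*r - 2) - r + 1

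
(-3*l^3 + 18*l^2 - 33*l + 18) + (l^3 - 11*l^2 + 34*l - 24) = -2*l^3 + 7*l^2 + l - 6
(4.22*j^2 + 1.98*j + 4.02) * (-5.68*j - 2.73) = -23.9696*j^3 - 22.767*j^2 - 28.239*j - 10.9746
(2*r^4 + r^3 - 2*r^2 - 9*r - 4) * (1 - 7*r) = -14*r^5 - 5*r^4 + 15*r^3 + 61*r^2 + 19*r - 4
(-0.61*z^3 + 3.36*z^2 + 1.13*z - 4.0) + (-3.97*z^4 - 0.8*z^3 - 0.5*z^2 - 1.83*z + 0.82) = -3.97*z^4 - 1.41*z^3 + 2.86*z^2 - 0.7*z - 3.18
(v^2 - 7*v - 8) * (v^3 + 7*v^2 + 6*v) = v^5 - 51*v^3 - 98*v^2 - 48*v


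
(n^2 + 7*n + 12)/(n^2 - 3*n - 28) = (n + 3)/(n - 7)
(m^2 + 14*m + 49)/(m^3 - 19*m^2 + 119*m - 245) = (m^2 + 14*m + 49)/(m^3 - 19*m^2 + 119*m - 245)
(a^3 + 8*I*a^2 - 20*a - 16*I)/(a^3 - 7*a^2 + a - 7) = (a^3 + 8*I*a^2 - 20*a - 16*I)/(a^3 - 7*a^2 + a - 7)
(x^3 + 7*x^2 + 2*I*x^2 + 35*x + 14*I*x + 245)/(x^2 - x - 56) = (x^2 + 2*I*x + 35)/(x - 8)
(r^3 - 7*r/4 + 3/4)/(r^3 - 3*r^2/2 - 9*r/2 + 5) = (4*r^2 + 4*r - 3)/(2*(2*r^2 - r - 10))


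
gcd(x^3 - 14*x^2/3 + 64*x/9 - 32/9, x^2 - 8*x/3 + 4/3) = x - 2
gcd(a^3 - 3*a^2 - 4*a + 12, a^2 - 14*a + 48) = 1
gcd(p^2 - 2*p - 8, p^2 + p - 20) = p - 4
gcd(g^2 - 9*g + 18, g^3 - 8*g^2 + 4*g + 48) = g - 6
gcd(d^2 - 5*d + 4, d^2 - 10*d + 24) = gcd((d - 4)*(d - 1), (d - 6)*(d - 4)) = d - 4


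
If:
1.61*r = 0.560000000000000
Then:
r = 0.35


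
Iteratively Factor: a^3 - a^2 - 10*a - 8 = (a - 4)*(a^2 + 3*a + 2) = (a - 4)*(a + 2)*(a + 1)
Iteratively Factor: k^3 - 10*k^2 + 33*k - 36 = (k - 3)*(k^2 - 7*k + 12) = (k - 3)^2*(k - 4)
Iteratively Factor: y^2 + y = (y + 1)*(y)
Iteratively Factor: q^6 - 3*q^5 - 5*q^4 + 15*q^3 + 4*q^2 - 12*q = (q)*(q^5 - 3*q^4 - 5*q^3 + 15*q^2 + 4*q - 12) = q*(q + 2)*(q^4 - 5*q^3 + 5*q^2 + 5*q - 6) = q*(q + 1)*(q + 2)*(q^3 - 6*q^2 + 11*q - 6) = q*(q - 2)*(q + 1)*(q + 2)*(q^2 - 4*q + 3) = q*(q - 2)*(q - 1)*(q + 1)*(q + 2)*(q - 3)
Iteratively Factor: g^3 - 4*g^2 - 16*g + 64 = (g - 4)*(g^2 - 16) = (g - 4)^2*(g + 4)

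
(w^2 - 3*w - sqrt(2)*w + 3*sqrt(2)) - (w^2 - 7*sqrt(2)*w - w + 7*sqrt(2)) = -2*w + 6*sqrt(2)*w - 4*sqrt(2)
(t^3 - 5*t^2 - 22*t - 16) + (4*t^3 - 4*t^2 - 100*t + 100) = 5*t^3 - 9*t^2 - 122*t + 84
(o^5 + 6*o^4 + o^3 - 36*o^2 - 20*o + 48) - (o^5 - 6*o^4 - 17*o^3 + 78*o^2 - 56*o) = 12*o^4 + 18*o^3 - 114*o^2 + 36*o + 48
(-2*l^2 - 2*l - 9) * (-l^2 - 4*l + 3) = 2*l^4 + 10*l^3 + 11*l^2 + 30*l - 27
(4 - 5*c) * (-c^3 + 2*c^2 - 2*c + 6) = 5*c^4 - 14*c^3 + 18*c^2 - 38*c + 24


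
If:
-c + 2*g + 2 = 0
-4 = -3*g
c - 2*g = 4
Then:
No Solution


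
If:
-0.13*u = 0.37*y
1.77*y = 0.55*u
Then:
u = 0.00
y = 0.00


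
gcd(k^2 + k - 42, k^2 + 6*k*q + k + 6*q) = 1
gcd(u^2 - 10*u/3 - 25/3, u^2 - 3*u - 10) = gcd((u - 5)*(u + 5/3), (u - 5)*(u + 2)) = u - 5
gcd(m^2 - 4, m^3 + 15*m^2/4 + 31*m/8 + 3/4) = m + 2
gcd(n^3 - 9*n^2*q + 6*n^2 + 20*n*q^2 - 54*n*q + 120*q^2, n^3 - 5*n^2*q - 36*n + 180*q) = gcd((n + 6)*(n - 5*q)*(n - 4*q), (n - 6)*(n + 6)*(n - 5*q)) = -n^2 + 5*n*q - 6*n + 30*q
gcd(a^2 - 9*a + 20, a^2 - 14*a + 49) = 1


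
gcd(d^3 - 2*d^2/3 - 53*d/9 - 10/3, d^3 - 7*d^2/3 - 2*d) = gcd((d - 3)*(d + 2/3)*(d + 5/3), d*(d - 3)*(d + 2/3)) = d^2 - 7*d/3 - 2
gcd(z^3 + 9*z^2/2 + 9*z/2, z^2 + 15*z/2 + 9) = z + 3/2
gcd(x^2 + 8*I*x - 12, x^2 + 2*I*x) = x + 2*I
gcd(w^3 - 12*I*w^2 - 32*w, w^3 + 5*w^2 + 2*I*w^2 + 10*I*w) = w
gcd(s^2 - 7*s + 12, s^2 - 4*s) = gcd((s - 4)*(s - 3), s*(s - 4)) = s - 4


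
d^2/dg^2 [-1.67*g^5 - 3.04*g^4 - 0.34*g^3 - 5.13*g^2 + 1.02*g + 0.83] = -33.4*g^3 - 36.48*g^2 - 2.04*g - 10.26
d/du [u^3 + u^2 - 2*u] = 3*u^2 + 2*u - 2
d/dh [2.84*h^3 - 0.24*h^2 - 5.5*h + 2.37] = 8.52*h^2 - 0.48*h - 5.5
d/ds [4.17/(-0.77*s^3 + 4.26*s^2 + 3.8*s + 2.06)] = (9.6327*s^2 - 35.5284*s - 15.846)/(-0.77*s^3 + 4.26*s^2 + 3.8*s + 2.06)^2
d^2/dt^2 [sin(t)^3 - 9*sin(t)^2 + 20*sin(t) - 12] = -9*sin(t)^3 + 36*sin(t)^2 - 14*sin(t) - 18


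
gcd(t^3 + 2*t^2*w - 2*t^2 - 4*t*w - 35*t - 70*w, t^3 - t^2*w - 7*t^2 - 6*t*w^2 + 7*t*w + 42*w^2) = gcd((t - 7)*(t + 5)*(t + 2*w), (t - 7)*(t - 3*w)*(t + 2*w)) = t^2 + 2*t*w - 7*t - 14*w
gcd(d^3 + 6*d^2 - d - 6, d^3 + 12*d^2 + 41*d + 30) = d^2 + 7*d + 6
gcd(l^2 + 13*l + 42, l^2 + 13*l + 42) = l^2 + 13*l + 42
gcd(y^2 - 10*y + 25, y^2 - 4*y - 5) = y - 5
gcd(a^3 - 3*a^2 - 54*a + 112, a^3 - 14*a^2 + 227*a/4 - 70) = a - 8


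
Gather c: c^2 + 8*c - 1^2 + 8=c^2 + 8*c + 7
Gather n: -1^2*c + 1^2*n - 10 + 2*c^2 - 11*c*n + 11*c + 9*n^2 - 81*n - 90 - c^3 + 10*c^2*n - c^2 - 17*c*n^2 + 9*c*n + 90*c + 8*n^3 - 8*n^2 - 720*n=-c^3 + c^2 + 100*c + 8*n^3 + n^2*(1 - 17*c) + n*(10*c^2 - 2*c - 800) - 100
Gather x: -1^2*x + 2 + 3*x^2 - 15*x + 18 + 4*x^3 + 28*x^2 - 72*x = 4*x^3 + 31*x^2 - 88*x + 20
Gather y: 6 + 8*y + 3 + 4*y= 12*y + 9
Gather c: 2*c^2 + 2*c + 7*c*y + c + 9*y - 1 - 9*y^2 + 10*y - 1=2*c^2 + c*(7*y + 3) - 9*y^2 + 19*y - 2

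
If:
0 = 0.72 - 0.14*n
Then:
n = 5.14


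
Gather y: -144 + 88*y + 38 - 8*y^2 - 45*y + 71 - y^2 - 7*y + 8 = -9*y^2 + 36*y - 27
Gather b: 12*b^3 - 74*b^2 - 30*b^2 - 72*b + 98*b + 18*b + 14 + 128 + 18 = 12*b^3 - 104*b^2 + 44*b + 160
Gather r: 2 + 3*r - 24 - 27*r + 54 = 32 - 24*r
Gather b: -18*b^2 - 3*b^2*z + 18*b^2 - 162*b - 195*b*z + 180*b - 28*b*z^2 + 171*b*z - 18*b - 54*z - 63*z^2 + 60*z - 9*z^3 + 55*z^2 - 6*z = -3*b^2*z + b*(-28*z^2 - 24*z) - 9*z^3 - 8*z^2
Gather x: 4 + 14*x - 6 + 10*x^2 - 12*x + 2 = 10*x^2 + 2*x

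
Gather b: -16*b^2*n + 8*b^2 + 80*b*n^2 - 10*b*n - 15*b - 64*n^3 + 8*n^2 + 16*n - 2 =b^2*(8 - 16*n) + b*(80*n^2 - 10*n - 15) - 64*n^3 + 8*n^2 + 16*n - 2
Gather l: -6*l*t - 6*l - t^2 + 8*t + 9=l*(-6*t - 6) - t^2 + 8*t + 9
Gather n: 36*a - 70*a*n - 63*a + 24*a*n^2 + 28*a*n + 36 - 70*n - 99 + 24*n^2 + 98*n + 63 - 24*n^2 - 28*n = 24*a*n^2 - 42*a*n - 27*a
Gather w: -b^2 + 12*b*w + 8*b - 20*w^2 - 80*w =-b^2 + 8*b - 20*w^2 + w*(12*b - 80)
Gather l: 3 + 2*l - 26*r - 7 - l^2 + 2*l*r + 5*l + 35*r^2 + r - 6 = -l^2 + l*(2*r + 7) + 35*r^2 - 25*r - 10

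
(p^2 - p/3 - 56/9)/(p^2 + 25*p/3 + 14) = (p - 8/3)/(p + 6)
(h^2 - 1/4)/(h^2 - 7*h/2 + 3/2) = (h + 1/2)/(h - 3)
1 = 1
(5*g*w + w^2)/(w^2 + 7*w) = (5*g + w)/(w + 7)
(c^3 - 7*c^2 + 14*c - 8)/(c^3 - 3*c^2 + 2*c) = (c - 4)/c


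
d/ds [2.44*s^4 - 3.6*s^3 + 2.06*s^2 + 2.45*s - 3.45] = 9.76*s^3 - 10.8*s^2 + 4.12*s + 2.45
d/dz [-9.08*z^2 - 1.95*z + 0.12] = -18.16*z - 1.95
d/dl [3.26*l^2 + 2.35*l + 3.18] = 6.52*l + 2.35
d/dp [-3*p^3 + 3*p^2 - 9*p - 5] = -9*p^2 + 6*p - 9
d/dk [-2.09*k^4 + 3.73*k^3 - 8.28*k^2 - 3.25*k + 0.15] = -8.36*k^3 + 11.19*k^2 - 16.56*k - 3.25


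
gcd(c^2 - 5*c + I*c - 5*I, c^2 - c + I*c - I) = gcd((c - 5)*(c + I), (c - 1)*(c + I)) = c + I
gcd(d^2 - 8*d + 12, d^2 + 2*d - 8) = d - 2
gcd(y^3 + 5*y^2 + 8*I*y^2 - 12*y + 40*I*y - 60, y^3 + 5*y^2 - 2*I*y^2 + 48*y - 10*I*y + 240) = y^2 + y*(5 + 6*I) + 30*I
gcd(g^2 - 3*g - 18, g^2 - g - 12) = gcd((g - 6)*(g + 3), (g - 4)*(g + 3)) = g + 3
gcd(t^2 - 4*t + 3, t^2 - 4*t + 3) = t^2 - 4*t + 3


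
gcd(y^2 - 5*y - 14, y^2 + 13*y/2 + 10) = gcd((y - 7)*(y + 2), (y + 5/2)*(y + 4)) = 1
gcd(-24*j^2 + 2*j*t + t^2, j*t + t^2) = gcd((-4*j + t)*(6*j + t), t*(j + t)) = 1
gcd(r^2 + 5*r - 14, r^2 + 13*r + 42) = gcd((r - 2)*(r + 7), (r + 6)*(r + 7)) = r + 7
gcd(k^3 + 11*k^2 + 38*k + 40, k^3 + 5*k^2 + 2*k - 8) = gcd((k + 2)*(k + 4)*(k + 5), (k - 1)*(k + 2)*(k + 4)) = k^2 + 6*k + 8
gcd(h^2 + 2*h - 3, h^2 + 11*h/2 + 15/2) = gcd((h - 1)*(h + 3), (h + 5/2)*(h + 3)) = h + 3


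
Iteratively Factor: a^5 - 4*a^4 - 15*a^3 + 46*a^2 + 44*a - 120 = (a + 2)*(a^4 - 6*a^3 - 3*a^2 + 52*a - 60) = (a + 2)*(a + 3)*(a^3 - 9*a^2 + 24*a - 20) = (a - 2)*(a + 2)*(a + 3)*(a^2 - 7*a + 10) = (a - 2)^2*(a + 2)*(a + 3)*(a - 5)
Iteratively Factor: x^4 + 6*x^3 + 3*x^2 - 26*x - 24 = (x + 1)*(x^3 + 5*x^2 - 2*x - 24) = (x + 1)*(x + 3)*(x^2 + 2*x - 8) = (x - 2)*(x + 1)*(x + 3)*(x + 4)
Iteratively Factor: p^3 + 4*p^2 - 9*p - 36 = (p - 3)*(p^2 + 7*p + 12) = (p - 3)*(p + 3)*(p + 4)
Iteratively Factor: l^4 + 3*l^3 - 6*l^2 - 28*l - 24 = (l + 2)*(l^3 + l^2 - 8*l - 12) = (l + 2)^2*(l^2 - l - 6) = (l + 2)^3*(l - 3)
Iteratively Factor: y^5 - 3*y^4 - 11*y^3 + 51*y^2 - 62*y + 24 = (y - 2)*(y^4 - y^3 - 13*y^2 + 25*y - 12) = (y - 2)*(y - 1)*(y^3 - 13*y + 12) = (y - 3)*(y - 2)*(y - 1)*(y^2 + 3*y - 4) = (y - 3)*(y - 2)*(y - 1)*(y + 4)*(y - 1)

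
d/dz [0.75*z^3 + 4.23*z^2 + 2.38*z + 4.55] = 2.25*z^2 + 8.46*z + 2.38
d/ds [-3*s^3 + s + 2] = 1 - 9*s^2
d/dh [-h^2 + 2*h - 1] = 2 - 2*h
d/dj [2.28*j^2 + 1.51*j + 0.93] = 4.56*j + 1.51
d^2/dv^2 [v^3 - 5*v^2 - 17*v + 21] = 6*v - 10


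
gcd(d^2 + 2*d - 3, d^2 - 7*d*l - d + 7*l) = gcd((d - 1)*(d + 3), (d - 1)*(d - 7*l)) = d - 1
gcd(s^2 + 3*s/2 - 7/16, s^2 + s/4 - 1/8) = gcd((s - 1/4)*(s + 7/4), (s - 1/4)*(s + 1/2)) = s - 1/4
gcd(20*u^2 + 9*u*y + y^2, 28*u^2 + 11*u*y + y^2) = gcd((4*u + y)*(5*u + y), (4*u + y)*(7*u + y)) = 4*u + y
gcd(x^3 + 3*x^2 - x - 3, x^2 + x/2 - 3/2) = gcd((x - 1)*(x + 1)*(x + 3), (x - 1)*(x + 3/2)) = x - 1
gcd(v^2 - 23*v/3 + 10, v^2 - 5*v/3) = v - 5/3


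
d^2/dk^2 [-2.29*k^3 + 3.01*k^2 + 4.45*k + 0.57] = 6.02 - 13.74*k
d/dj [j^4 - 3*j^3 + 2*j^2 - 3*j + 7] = 4*j^3 - 9*j^2 + 4*j - 3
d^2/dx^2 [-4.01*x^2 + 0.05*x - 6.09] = -8.02000000000000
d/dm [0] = 0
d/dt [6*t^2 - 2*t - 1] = 12*t - 2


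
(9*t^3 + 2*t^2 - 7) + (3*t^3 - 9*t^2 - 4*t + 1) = 12*t^3 - 7*t^2 - 4*t - 6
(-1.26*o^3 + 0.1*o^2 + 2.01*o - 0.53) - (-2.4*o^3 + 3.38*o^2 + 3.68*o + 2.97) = 1.14*o^3 - 3.28*o^2 - 1.67*o - 3.5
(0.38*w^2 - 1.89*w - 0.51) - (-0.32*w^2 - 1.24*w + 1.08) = 0.7*w^2 - 0.65*w - 1.59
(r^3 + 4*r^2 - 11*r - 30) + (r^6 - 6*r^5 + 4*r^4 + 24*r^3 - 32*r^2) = r^6 - 6*r^5 + 4*r^4 + 25*r^3 - 28*r^2 - 11*r - 30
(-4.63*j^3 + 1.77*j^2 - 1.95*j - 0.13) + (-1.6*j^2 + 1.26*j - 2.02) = -4.63*j^3 + 0.17*j^2 - 0.69*j - 2.15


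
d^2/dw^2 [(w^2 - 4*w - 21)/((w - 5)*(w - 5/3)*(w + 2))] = 6*(9*w^6 - 108*w^5 - 495*w^4 + 4832*w^3 - 3813*w^2 - 12180*w - 19925)/(27*w^9 - 378*w^8 + 1359*w^7 + 2386*w^6 - 19395*w^5 + 6450*w^4 + 82125*w^3 - 71250*w^2 - 112500*w + 125000)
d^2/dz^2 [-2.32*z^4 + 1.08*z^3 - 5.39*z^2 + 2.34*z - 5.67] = -27.84*z^2 + 6.48*z - 10.78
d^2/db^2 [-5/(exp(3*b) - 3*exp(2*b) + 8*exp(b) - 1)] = 5*(-2*(3*exp(2*b) - 6*exp(b) + 8)^2*exp(b) + (9*exp(2*b) - 12*exp(b) + 8)*(exp(3*b) - 3*exp(2*b) + 8*exp(b) - 1))*exp(b)/(exp(3*b) - 3*exp(2*b) + 8*exp(b) - 1)^3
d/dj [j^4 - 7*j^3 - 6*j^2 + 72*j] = 4*j^3 - 21*j^2 - 12*j + 72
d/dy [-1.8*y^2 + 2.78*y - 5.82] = 2.78 - 3.6*y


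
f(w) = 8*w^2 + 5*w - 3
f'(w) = 16*w + 5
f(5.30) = 248.22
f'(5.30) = 89.80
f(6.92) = 414.69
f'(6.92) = 115.72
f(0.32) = -0.58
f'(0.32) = 10.12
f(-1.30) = 4.02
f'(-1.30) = -15.80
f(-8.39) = 518.19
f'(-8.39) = -129.24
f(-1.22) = 2.81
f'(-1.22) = -14.52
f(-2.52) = 35.20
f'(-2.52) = -35.32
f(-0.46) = -3.61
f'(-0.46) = -2.36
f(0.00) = -3.00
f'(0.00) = 5.00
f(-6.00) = 255.00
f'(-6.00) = -91.00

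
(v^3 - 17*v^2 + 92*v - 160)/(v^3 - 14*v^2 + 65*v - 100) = (v - 8)/(v - 5)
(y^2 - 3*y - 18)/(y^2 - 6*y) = (y + 3)/y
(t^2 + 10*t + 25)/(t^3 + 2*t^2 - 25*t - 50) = (t + 5)/(t^2 - 3*t - 10)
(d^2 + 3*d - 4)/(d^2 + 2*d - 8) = (d - 1)/(d - 2)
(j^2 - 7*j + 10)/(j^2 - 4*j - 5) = (j - 2)/(j + 1)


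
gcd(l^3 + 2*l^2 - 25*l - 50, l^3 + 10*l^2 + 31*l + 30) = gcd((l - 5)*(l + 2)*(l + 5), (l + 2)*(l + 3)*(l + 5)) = l^2 + 7*l + 10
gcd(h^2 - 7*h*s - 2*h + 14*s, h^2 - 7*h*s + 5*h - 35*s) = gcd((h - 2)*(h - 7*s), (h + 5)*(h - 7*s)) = -h + 7*s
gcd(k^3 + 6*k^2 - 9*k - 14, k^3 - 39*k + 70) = k^2 + 5*k - 14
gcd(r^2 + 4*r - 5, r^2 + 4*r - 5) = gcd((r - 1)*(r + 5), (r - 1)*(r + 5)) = r^2 + 4*r - 5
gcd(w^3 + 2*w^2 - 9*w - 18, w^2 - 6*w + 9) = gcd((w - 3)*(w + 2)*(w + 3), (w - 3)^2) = w - 3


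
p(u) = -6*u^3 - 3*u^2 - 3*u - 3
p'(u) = -18*u^2 - 6*u - 3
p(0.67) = -8.16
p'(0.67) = -15.10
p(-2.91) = 128.18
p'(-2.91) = -137.97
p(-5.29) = 817.13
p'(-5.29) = -474.97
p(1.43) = -30.97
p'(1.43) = -48.39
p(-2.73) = 104.91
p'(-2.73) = -120.77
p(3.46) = -297.83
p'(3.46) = -239.25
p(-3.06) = 150.00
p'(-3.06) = -153.18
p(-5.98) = 1190.74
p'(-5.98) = -610.81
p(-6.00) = 1203.00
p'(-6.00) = -615.00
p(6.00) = -1425.00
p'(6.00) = -687.00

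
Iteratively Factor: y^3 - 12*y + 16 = (y - 2)*(y^2 + 2*y - 8) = (y - 2)^2*(y + 4)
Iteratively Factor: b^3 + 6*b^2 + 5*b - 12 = (b + 4)*(b^2 + 2*b - 3) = (b - 1)*(b + 4)*(b + 3)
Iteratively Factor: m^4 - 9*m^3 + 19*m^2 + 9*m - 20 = (m - 5)*(m^3 - 4*m^2 - m + 4) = (m - 5)*(m - 4)*(m^2 - 1) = (m - 5)*(m - 4)*(m - 1)*(m + 1)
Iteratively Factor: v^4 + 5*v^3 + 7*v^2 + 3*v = (v)*(v^3 + 5*v^2 + 7*v + 3) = v*(v + 1)*(v^2 + 4*v + 3) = v*(v + 1)*(v + 3)*(v + 1)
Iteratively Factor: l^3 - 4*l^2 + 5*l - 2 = (l - 1)*(l^2 - 3*l + 2) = (l - 2)*(l - 1)*(l - 1)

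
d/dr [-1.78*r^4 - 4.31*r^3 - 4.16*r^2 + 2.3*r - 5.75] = -7.12*r^3 - 12.93*r^2 - 8.32*r + 2.3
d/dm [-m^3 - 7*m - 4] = -3*m^2 - 7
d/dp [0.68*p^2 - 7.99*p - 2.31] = 1.36*p - 7.99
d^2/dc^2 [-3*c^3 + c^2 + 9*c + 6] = 2 - 18*c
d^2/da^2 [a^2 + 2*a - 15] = 2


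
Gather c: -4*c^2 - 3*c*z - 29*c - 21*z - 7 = -4*c^2 + c*(-3*z - 29) - 21*z - 7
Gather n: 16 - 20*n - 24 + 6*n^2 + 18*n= 6*n^2 - 2*n - 8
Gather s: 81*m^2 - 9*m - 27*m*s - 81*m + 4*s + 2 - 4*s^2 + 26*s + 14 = 81*m^2 - 90*m - 4*s^2 + s*(30 - 27*m) + 16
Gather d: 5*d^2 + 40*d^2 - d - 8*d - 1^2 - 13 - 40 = 45*d^2 - 9*d - 54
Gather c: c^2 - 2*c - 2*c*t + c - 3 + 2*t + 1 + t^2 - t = c^2 + c*(-2*t - 1) + t^2 + t - 2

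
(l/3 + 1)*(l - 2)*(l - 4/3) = l^3/3 - l^2/9 - 22*l/9 + 8/3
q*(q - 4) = q^2 - 4*q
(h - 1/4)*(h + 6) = h^2 + 23*h/4 - 3/2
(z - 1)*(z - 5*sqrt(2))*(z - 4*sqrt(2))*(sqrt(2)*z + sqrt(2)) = sqrt(2)*z^4 - 18*z^3 + 39*sqrt(2)*z^2 + 18*z - 40*sqrt(2)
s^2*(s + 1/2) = s^3 + s^2/2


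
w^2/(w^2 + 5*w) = w/(w + 5)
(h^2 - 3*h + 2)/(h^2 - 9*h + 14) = (h - 1)/(h - 7)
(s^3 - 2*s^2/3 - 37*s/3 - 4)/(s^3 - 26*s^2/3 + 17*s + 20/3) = (s + 3)/(s - 5)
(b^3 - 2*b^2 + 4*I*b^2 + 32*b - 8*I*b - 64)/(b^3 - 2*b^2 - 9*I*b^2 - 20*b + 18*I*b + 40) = (b + 8*I)/(b - 5*I)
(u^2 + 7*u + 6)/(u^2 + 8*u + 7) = (u + 6)/(u + 7)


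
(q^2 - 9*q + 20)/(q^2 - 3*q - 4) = (q - 5)/(q + 1)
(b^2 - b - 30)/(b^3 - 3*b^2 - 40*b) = (b - 6)/(b*(b - 8))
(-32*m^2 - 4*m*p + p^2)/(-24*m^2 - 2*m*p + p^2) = (-8*m + p)/(-6*m + p)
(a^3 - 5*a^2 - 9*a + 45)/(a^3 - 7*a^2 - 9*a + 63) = (a - 5)/(a - 7)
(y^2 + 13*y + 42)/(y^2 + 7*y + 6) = (y + 7)/(y + 1)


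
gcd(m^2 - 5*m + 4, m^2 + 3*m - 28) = m - 4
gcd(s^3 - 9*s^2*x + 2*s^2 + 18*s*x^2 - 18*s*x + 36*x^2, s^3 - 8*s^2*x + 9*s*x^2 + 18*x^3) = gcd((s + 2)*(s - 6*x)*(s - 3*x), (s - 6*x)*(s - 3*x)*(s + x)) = s^2 - 9*s*x + 18*x^2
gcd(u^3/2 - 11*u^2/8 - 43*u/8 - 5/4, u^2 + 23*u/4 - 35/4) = 1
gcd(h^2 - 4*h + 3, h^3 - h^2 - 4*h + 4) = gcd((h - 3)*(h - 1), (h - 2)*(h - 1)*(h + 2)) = h - 1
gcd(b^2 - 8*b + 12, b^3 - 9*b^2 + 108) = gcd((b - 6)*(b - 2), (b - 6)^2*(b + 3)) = b - 6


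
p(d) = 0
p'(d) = 0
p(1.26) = 0.00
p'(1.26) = 0.00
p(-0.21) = 0.00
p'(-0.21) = 0.00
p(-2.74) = 0.00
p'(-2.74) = 0.00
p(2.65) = 0.00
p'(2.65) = 0.00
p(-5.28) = 0.00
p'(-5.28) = 0.00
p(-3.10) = 0.00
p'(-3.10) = 0.00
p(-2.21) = 0.00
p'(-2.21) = 0.00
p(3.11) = 0.00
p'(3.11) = 0.00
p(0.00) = 0.00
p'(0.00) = 0.00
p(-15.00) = 0.00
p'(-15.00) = 0.00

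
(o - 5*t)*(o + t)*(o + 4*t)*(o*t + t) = o^4*t + o^3*t - 21*o^2*t^3 - 20*o*t^4 - 21*o*t^3 - 20*t^4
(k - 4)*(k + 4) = k^2 - 16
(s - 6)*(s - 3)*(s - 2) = s^3 - 11*s^2 + 36*s - 36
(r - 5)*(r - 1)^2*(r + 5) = r^4 - 2*r^3 - 24*r^2 + 50*r - 25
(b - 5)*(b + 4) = b^2 - b - 20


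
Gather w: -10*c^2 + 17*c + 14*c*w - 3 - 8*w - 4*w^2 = -10*c^2 + 17*c - 4*w^2 + w*(14*c - 8) - 3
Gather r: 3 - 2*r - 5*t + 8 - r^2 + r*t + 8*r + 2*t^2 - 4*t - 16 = -r^2 + r*(t + 6) + 2*t^2 - 9*t - 5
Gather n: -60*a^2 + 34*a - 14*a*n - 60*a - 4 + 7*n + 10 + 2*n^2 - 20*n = -60*a^2 - 26*a + 2*n^2 + n*(-14*a - 13) + 6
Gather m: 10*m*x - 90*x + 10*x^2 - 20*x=10*m*x + 10*x^2 - 110*x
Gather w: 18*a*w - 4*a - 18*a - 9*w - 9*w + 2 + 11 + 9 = -22*a + w*(18*a - 18) + 22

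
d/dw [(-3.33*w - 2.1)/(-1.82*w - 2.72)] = (9.528792*w + 14.240832)/(1.82*w + 2.72)^3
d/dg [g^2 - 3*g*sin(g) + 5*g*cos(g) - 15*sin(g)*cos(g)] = -5*g*sin(g) - 3*g*cos(g) + 2*g - 3*sin(g) + 5*cos(g) - 15*cos(2*g)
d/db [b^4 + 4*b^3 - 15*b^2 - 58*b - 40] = 4*b^3 + 12*b^2 - 30*b - 58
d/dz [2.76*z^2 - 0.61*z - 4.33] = 5.52*z - 0.61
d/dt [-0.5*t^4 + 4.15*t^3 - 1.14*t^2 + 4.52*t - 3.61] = -2.0*t^3 + 12.45*t^2 - 2.28*t + 4.52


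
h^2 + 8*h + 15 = (h + 3)*(h + 5)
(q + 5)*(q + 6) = q^2 + 11*q + 30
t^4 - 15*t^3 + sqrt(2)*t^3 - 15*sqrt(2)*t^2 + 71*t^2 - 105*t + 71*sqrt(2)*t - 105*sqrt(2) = (t - 7)*(t - 5)*(t - 3)*(t + sqrt(2))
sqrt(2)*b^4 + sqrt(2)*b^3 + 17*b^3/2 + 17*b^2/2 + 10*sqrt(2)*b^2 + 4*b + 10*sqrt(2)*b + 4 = (b + 1)*(b + 2*sqrt(2))^2*(sqrt(2)*b + 1/2)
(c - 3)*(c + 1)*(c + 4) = c^3 + 2*c^2 - 11*c - 12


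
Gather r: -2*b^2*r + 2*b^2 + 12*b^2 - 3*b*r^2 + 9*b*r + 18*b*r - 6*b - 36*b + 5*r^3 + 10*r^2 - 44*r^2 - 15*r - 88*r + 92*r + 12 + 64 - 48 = 14*b^2 - 42*b + 5*r^3 + r^2*(-3*b - 34) + r*(-2*b^2 + 27*b - 11) + 28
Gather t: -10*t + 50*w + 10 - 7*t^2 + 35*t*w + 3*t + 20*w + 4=-7*t^2 + t*(35*w - 7) + 70*w + 14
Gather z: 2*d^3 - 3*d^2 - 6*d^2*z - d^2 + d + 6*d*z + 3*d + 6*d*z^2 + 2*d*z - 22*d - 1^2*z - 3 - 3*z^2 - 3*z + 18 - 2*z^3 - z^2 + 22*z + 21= 2*d^3 - 4*d^2 - 18*d - 2*z^3 + z^2*(6*d - 4) + z*(-6*d^2 + 8*d + 18) + 36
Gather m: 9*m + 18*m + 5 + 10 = 27*m + 15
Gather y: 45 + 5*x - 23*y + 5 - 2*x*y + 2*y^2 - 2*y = 5*x + 2*y^2 + y*(-2*x - 25) + 50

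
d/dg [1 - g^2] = -2*g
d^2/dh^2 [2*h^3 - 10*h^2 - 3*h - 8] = 12*h - 20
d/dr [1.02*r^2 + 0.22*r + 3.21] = 2.04*r + 0.22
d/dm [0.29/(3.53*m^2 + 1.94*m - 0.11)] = (-2.0474*m - 0.5626)/(3.53*m^2 + 1.94*m - 0.11)^2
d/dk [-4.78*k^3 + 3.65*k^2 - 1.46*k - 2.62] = -14.34*k^2 + 7.3*k - 1.46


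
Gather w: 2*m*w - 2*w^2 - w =-2*w^2 + w*(2*m - 1)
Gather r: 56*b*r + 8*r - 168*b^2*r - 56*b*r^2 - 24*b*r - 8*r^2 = r^2*(-56*b - 8) + r*(-168*b^2 + 32*b + 8)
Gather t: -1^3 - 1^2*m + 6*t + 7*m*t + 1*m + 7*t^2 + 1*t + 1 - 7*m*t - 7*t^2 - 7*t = 0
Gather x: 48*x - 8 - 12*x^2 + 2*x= -12*x^2 + 50*x - 8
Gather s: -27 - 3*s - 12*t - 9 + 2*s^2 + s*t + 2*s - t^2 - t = 2*s^2 + s*(t - 1) - t^2 - 13*t - 36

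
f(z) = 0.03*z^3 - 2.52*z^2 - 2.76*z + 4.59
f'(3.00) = -17.07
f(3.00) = -25.56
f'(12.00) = -50.28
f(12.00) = -339.57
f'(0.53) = -5.41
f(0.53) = 2.42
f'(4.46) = -23.45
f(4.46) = -55.18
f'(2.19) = -13.37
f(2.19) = -13.23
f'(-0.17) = -1.90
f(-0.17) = 4.99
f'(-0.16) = -1.95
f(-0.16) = 4.97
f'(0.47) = -5.11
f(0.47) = 2.74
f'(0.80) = -6.73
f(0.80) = 0.78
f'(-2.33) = 9.47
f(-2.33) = -3.04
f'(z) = 0.09*z^2 - 5.04*z - 2.76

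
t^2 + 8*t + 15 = (t + 3)*(t + 5)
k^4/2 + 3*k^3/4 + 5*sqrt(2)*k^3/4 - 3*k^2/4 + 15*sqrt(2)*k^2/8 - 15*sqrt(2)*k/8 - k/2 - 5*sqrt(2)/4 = (k/2 + 1)*(k - 1)*(k + 1/2)*(k + 5*sqrt(2)/2)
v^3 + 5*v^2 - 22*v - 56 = (v - 4)*(v + 2)*(v + 7)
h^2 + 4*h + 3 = (h + 1)*(h + 3)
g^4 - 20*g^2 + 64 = (g - 4)*(g - 2)*(g + 2)*(g + 4)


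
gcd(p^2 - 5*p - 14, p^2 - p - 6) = p + 2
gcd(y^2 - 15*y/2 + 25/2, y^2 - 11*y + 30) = y - 5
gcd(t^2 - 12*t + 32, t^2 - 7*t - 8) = t - 8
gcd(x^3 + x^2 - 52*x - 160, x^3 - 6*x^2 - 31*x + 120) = x^2 - 3*x - 40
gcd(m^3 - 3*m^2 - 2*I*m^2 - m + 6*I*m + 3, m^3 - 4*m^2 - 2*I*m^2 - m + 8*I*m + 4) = m^2 - 2*I*m - 1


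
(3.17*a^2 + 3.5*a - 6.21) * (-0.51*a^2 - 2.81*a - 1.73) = -1.6167*a^4 - 10.6927*a^3 - 12.152*a^2 + 11.3951*a + 10.7433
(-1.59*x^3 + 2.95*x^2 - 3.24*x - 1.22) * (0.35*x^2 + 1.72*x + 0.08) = -0.5565*x^5 - 1.7023*x^4 + 3.8128*x^3 - 5.7638*x^2 - 2.3576*x - 0.0976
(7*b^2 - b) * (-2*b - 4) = -14*b^3 - 26*b^2 + 4*b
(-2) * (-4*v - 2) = 8*v + 4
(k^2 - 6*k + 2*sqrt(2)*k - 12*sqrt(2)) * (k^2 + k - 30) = k^4 - 5*k^3 + 2*sqrt(2)*k^3 - 36*k^2 - 10*sqrt(2)*k^2 - 72*sqrt(2)*k + 180*k + 360*sqrt(2)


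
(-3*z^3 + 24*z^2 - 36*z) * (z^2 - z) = -3*z^5 + 27*z^4 - 60*z^3 + 36*z^2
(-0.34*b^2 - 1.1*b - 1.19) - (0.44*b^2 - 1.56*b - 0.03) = -0.78*b^2 + 0.46*b - 1.16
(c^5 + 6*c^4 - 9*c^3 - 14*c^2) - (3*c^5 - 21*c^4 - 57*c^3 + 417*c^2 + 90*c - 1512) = -2*c^5 + 27*c^4 + 48*c^3 - 431*c^2 - 90*c + 1512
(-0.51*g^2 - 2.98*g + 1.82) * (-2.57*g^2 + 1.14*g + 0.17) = 1.3107*g^4 + 7.0772*g^3 - 8.1613*g^2 + 1.5682*g + 0.3094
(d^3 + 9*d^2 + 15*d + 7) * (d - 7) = d^4 + 2*d^3 - 48*d^2 - 98*d - 49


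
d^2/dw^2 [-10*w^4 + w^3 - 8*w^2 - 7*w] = -120*w^2 + 6*w - 16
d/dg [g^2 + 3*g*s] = 2*g + 3*s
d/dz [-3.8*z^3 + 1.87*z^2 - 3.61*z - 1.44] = -11.4*z^2 + 3.74*z - 3.61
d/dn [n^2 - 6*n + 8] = 2*n - 6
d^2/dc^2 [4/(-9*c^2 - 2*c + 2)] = 8*(81*c^2 + 18*c - 4*(9*c + 1)^2 - 18)/(9*c^2 + 2*c - 2)^3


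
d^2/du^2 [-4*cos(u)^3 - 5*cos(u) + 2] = (17 - 36*sin(u)^2)*cos(u)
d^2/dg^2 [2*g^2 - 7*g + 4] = 4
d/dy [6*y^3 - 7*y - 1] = 18*y^2 - 7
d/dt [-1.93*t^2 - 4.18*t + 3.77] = -3.86*t - 4.18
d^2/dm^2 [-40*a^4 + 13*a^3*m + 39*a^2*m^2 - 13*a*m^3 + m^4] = 78*a^2 - 78*a*m + 12*m^2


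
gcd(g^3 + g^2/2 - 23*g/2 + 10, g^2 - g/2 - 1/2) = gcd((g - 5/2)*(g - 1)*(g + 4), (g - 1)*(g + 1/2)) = g - 1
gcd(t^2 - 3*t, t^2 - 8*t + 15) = t - 3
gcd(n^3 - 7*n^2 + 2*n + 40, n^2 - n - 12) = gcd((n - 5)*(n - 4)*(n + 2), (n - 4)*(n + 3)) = n - 4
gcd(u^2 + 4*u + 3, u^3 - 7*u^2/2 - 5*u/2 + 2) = u + 1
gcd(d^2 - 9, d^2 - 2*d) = 1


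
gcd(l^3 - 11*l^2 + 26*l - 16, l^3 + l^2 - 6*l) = l - 2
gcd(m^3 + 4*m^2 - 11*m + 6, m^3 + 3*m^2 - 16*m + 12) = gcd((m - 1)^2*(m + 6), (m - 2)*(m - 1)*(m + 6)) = m^2 + 5*m - 6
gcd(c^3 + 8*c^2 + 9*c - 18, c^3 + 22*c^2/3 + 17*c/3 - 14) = c^2 + 5*c - 6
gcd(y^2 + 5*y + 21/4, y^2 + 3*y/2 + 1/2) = 1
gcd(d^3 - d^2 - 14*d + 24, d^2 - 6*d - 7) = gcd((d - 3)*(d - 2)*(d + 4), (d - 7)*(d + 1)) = 1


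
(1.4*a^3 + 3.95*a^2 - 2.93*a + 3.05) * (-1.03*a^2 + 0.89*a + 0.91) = -1.442*a^5 - 2.8225*a^4 + 7.8074*a^3 - 2.1547*a^2 + 0.0481999999999996*a + 2.7755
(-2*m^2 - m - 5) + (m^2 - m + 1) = -m^2 - 2*m - 4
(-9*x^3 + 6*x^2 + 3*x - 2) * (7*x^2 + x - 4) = -63*x^5 + 33*x^4 + 63*x^3 - 35*x^2 - 14*x + 8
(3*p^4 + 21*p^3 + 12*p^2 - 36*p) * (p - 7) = 3*p^5 - 135*p^3 - 120*p^2 + 252*p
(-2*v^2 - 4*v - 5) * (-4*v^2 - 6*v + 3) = 8*v^4 + 28*v^3 + 38*v^2 + 18*v - 15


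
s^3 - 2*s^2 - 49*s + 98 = (s - 7)*(s - 2)*(s + 7)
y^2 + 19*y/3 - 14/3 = (y - 2/3)*(y + 7)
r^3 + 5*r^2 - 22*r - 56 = (r - 4)*(r + 2)*(r + 7)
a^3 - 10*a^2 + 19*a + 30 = (a - 6)*(a - 5)*(a + 1)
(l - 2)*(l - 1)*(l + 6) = l^3 + 3*l^2 - 16*l + 12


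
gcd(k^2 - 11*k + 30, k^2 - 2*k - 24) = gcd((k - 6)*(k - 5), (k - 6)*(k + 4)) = k - 6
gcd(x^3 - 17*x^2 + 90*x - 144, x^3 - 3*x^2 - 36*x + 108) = x^2 - 9*x + 18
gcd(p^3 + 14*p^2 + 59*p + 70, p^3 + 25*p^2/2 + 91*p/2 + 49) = p^2 + 9*p + 14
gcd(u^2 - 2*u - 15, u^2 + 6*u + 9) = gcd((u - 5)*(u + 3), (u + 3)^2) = u + 3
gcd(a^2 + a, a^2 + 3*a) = a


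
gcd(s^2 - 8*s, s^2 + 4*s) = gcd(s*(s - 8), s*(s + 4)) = s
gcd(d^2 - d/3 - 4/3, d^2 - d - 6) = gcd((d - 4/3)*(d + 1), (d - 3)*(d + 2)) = 1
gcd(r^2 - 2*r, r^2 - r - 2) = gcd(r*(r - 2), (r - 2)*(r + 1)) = r - 2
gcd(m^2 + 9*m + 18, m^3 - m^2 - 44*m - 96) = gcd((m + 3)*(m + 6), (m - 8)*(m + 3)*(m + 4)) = m + 3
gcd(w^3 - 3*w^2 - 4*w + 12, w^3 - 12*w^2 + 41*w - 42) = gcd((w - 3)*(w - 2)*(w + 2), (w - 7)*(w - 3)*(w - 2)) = w^2 - 5*w + 6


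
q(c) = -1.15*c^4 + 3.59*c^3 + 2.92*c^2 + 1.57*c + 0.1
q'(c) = -4.6*c^3 + 10.77*c^2 + 5.84*c + 1.57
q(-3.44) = -277.93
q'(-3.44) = 296.18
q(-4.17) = -563.72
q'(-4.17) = 498.05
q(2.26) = 30.00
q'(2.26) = 16.68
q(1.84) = 22.06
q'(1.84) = 20.12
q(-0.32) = -0.23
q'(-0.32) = 0.95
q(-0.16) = -0.09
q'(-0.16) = 0.93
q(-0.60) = -0.72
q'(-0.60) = 2.94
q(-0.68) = -0.99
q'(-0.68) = 4.03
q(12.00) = -17203.46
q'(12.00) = -6326.27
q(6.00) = -600.32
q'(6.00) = -569.27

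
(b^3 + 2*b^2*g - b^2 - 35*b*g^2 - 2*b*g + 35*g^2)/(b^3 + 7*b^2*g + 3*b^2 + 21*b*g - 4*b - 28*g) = (b - 5*g)/(b + 4)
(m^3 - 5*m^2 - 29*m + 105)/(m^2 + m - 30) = (m^3 - 5*m^2 - 29*m + 105)/(m^2 + m - 30)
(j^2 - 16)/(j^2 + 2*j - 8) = (j - 4)/(j - 2)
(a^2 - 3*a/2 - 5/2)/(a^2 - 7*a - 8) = (a - 5/2)/(a - 8)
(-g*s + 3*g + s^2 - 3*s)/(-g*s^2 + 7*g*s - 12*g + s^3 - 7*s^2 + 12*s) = 1/(s - 4)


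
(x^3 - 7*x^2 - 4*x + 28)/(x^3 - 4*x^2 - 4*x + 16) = (x - 7)/(x - 4)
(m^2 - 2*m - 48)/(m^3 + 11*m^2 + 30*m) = (m - 8)/(m*(m + 5))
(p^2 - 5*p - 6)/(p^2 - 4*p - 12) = (p + 1)/(p + 2)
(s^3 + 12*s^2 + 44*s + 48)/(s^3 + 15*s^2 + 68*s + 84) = (s + 4)/(s + 7)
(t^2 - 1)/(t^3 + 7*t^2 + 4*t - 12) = (t + 1)/(t^2 + 8*t + 12)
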